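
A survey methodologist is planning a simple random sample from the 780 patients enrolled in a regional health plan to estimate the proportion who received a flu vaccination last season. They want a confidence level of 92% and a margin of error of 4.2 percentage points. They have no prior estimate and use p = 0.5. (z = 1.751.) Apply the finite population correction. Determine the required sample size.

280

Unadjusted: n₀ = 1.751² × 0.50 × 0.50 / 0.042² ≈ 434.52, so n₀ = 435.
Finite population correction with N = 780: n = n₀ / (1 + (n₀−1)/N) = 435 / (1 + 434/780) = 435 / 1.5564 ≈ 279.49.
Rounding up, n = 280.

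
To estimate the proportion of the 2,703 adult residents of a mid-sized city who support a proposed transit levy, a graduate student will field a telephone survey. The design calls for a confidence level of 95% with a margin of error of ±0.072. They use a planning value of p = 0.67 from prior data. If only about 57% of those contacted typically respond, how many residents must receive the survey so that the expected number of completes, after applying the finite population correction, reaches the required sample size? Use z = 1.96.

272

Completed interviews needed (unadjusted): n₀ = 1.96² × 0.2211 / 0.072² ≈ 163.85 → 164.
FPC for N = 2,703: n = 164 / (1 + 163/2703) = 164 / 1.0603 ≈ 154.67 → 155.
At a 57% response rate, contacts needed = 155 / 0.57 ≈ 271.93 → 272.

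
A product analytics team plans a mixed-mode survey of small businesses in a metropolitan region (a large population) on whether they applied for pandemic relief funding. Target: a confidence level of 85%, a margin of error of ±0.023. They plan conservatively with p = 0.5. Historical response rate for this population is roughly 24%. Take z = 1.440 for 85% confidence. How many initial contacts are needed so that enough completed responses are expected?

4084

Completed interviews needed: n₀ = 1.440² × 0.2500 / 0.023² ≈ 979.96 → 980.
At a 24% response rate, contacts needed = 980 / 0.24 ≈ 4083.33 → 4084.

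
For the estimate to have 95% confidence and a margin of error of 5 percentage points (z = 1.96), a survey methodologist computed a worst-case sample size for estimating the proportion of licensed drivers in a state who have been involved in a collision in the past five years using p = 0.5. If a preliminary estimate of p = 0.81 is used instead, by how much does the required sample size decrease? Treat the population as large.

Conservative (p = 0.5): n = 1.96² × 0.25 / 0.050² ≈ 384.16 → 385.
Using p = 0.81: p(1−p) = 0.1539, so n = 1.96² × 0.1539 / 0.050² ≈ 236.49 → 237.
Reduction: 385 − 237 = 148.

148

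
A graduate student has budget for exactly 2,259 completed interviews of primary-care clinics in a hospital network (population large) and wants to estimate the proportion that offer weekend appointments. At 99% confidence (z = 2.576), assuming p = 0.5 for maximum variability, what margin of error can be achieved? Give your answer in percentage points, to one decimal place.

SE(p̂) = √[p(1−p)/n] = √[0.2500/2259] = 0.01052.
E = z × SE = 2.576 × 0.01052 = 0.02710, or 2.7 percentage points.

2.7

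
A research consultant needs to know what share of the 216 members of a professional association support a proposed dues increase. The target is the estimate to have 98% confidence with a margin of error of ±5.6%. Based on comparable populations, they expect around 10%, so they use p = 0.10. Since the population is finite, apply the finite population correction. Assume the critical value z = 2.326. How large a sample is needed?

91

Unadjusted: n₀ = 2.326² × 0.10 × 0.90 / 0.056² ≈ 155.27, so n₀ = 156.
Finite population correction with N = 216: n = n₀ / (1 + (n₀−1)/N) = 156 / (1 + 155/216) = 156 / 1.7176 ≈ 90.82.
Rounding up, n = 91.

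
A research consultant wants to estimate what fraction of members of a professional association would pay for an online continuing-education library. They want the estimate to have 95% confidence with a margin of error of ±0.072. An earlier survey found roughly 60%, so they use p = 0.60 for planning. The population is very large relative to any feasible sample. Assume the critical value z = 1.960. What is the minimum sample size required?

With p = 0.60, p(1−p) = 0.2400.
n = z²·p(1−p)/E² = 1.960² × 0.2400 / 0.072² = 3.8416 × 0.2400 / 0.005184 ≈ 177.85.
Rounding up gives n = 178.

178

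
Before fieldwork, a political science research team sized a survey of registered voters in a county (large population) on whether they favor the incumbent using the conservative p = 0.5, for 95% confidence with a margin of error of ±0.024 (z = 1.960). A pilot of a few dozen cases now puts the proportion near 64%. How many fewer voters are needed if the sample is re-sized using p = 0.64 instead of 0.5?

Conservative (p = 0.5): n = 1.960² × 0.25 / 0.024² ≈ 1667.36 → 1668.
Using p = 0.64: p(1−p) = 0.2304, so n = 1.960² × 0.2304 / 0.024² ≈ 1536.64 → 1537.
Reduction: 1668 − 1537 = 131.

131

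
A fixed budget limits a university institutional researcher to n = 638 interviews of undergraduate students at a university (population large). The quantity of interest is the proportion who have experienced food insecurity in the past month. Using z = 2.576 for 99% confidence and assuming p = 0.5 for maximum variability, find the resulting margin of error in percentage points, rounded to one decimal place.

SE(p̂) = √[p(1−p)/n] = √[0.2500/638] = 0.01980.
E = z × SE = 2.576 × 0.01980 = 0.05099, or 5.1 percentage points.

5.1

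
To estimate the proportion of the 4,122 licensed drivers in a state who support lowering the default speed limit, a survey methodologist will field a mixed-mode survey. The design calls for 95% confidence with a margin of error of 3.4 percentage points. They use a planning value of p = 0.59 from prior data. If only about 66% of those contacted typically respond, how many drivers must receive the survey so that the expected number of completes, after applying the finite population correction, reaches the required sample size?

1020

For 95% confidence, z = 1.96.
Completed interviews needed (unadjusted): n₀ = 1.96² × 0.2419 / 0.034² ≈ 803.88 → 804.
FPC for N = 4,122: n = 804 / (1 + 803/4122) = 804 / 1.1948 ≈ 672.91 → 673.
At a 66% response rate, contacts needed = 673 / 0.66 ≈ 1019.70 → 1020.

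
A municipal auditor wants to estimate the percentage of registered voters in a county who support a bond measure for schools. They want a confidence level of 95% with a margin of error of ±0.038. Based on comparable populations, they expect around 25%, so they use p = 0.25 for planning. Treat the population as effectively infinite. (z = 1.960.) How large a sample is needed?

499

With p = 0.25, p(1−p) = 0.1875.
n = z²·p(1−p)/E² = 1.960² × 0.1875 / 0.038² = 3.8416 × 0.1875 / 0.001444 ≈ 498.82.
Rounding up gives n = 499.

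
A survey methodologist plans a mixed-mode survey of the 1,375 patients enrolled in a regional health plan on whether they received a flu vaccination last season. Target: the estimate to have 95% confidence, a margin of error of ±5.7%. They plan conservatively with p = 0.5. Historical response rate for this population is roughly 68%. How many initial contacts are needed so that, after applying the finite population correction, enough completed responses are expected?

For 95% confidence, z = 1.960.
Completed interviews needed (unadjusted): n₀ = 1.960² × 0.2500 / 0.057² ≈ 295.60 → 296.
FPC for N = 1,375: n = 296 / (1 + 295/1375) = 296 / 1.2145 ≈ 243.71 → 244.
At a 68% response rate, contacts needed = 244 / 0.68 ≈ 358.82 → 359.

359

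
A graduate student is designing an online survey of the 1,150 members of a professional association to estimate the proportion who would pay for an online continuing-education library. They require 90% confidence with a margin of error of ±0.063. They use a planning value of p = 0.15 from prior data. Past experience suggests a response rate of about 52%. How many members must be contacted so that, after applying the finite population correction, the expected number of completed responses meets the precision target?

156

For 90% confidence, z = 1.645.
Completed interviews needed (unadjusted): n₀ = 1.645² × 0.1275 / 0.063² ≈ 86.93 → 87.
FPC for N = 1,150: n = 87 / (1 + 86/1150) = 87 / 1.0748 ≈ 80.95 → 81.
At a 52% response rate, contacts needed = 81 / 0.52 ≈ 155.77 → 156.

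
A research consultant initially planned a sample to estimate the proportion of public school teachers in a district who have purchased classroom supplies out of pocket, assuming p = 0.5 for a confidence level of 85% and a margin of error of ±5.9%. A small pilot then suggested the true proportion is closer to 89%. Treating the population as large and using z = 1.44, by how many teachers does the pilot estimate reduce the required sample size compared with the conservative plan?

90

Conservative (p = 0.5): n = 1.44² × 0.25 / 0.059² ≈ 148.92 → 149.
Using p = 0.89: p(1−p) = 0.0979, so n = 1.44² × 0.0979 / 0.059² ≈ 58.32 → 59.
Reduction: 149 − 59 = 90.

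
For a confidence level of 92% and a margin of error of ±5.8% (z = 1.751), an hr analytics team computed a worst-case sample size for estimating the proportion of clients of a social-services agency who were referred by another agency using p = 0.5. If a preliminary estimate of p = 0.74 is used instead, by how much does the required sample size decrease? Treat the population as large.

52

Conservative (p = 0.5): n = 1.751² × 0.25 / 0.058² ≈ 227.85 → 228.
Using p = 0.74: p(1−p) = 0.1924, so n = 1.751² × 0.1924 / 0.058² ≈ 175.36 → 176.
Reduction: 228 − 176 = 52.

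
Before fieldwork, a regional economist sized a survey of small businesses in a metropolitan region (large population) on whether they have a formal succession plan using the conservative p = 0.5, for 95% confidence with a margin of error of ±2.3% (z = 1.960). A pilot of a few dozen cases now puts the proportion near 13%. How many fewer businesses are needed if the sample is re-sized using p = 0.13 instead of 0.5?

994

Conservative (p = 0.5): n = 1.960² × 0.25 / 0.023² ≈ 1815.50 → 1816.
Using p = 0.13: p(1−p) = 0.1131, so n = 1.960² × 0.1131 / 0.023² ≈ 821.33 → 822.
Reduction: 1816 − 822 = 994.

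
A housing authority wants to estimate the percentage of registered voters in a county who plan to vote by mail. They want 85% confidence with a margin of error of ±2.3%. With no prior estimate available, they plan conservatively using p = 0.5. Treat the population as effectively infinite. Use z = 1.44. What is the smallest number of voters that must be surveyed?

With p = 0.5, p(1−p) = 0.25.
n = z²·p(1−p)/E² = 1.44² × 0.2500 / 0.023² = 2.0736 × 0.2500 / 0.000529 ≈ 979.96.
Rounding up gives n = 980.

980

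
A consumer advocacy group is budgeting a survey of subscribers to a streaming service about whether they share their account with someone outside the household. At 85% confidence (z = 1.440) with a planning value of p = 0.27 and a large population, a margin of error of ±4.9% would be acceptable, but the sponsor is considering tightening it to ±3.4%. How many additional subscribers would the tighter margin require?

183

At ±4.9%: n = 1.440² × 0.1971 / 0.049² ≈ 170.22 → 171.
At ±3.4%: n = 1.440² × 0.1971 / 0.034² ≈ 353.55 → 354.
Additional respondents: 354 − 171 = 183.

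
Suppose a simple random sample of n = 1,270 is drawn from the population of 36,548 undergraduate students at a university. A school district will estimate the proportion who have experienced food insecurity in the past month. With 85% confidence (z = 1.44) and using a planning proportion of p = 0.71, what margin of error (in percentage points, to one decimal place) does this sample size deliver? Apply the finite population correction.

Finite-population factor: (N−n)/(N−1) = (36548−1270)/(36548−1) = 0.9653.
SE(p̂) = √[p(1−p)/n · (N−n)/(N−1)] = √[0.2059/1270 × 0.9653] = 0.01251.
E = z × SE = 1.44 × 0.01251 = 0.01801 ≈ 1.8 percentage points.

1.8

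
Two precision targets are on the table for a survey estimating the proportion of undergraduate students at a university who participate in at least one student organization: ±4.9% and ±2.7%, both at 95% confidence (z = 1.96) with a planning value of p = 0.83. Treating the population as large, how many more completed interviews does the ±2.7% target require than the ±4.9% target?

At ±4.9%: n = 1.96² × 0.1411 / 0.049² ≈ 225.76 → 226.
At ±2.7%: n = 1.96² × 0.1411 / 0.027² ≈ 743.55 → 744.
Additional respondents: 744 − 226 = 518.

518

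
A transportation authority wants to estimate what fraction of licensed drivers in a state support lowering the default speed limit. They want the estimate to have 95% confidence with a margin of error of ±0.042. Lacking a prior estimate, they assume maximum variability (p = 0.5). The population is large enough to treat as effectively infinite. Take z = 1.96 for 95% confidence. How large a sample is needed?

545

With p = 0.5, p(1−p) = 0.25.
n = z²·p(1−p)/E² = 1.96² × 0.2500 / 0.042² = 3.8416 × 0.2500 / 0.001764 ≈ 544.44.
Rounding up gives n = 545.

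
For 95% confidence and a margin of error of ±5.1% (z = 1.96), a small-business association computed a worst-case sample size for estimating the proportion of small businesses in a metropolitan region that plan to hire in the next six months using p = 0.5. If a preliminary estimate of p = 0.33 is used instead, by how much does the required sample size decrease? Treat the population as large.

43

Conservative (p = 0.5): n = 1.96² × 0.25 / 0.051² ≈ 369.24 → 370.
Using p = 0.33: p(1−p) = 0.2211, so n = 1.96² × 0.2211 / 0.051² ≈ 326.56 → 327.
Reduction: 370 − 327 = 43.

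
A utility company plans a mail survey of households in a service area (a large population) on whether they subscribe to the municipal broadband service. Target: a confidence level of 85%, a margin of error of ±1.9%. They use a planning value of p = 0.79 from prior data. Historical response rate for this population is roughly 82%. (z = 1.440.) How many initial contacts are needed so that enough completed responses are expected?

1163

Completed interviews needed: n₀ = 1.440² × 0.1659 / 0.019² ≈ 952.94 → 953.
At an 82% response rate, contacts needed = 953 / 0.82 ≈ 1162.20 → 1163.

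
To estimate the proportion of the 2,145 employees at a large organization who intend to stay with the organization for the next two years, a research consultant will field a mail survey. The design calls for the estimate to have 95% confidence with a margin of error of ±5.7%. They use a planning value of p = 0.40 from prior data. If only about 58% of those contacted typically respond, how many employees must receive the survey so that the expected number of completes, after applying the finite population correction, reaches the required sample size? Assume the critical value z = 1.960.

Completed interviews needed (unadjusted): n₀ = 1.960² × 0.2400 / 0.057² ≈ 283.77 → 284.
FPC for N = 2,145: n = 284 / (1 + 283/2145) = 284 / 1.1319 ≈ 250.90 → 251.
At a 58% response rate, contacts needed = 251 / 0.58 ≈ 432.76 → 433.

433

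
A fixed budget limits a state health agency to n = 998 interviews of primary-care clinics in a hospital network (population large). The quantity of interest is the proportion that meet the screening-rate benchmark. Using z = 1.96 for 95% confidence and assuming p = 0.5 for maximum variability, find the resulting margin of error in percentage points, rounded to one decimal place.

SE(p̂) = √[p(1−p)/n] = √[0.2500/998] = 0.01583.
E = z × SE = 1.96 × 0.01583 = 0.03102, or 3.1 percentage points.

3.1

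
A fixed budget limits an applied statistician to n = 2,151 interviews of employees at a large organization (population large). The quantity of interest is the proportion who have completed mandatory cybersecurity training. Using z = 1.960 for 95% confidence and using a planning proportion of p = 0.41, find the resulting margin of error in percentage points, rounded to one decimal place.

SE(p̂) = √[p(1−p)/n] = √[0.2419/2151] = 0.01060.
E = z × SE = 1.960 × 0.01060 = 0.02079, or 2.1 percentage points.

2.1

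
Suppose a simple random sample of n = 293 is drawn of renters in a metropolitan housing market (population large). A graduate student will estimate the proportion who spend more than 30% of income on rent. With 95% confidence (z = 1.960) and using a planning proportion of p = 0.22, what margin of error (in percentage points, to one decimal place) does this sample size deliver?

SE(p̂) = √[p(1−p)/n] = √[0.1716/293] = 0.02420.
E = z × SE = 1.960 × 0.02420 = 0.04743, or 4.7 percentage points.

4.7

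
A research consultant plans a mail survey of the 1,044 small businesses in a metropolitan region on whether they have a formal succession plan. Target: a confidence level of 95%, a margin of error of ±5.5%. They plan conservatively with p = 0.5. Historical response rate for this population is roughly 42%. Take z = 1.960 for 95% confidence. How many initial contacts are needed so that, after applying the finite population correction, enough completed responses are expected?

581

Completed interviews needed (unadjusted): n₀ = 1.960² × 0.2500 / 0.055² ≈ 317.49 → 318.
FPC for N = 1,044: n = 318 / (1 + 317/1044) = 318 / 1.3036 ≈ 243.93 → 244.
At a 42% response rate, contacts needed = 244 / 0.42 ≈ 580.95 → 581.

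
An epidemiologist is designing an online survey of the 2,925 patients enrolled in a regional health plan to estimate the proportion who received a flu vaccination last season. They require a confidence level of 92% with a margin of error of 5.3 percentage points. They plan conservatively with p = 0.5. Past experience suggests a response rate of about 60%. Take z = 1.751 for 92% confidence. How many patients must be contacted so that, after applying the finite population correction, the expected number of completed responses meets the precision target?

417

Completed interviews needed (unadjusted): n₀ = 1.751² × 0.2500 / 0.053² ≈ 272.87 → 273.
FPC for N = 2,925: n = 273 / (1 + 272/2925) = 273 / 1.0930 ≈ 249.77 → 250.
At a 60% response rate, contacts needed = 250 / 0.60 ≈ 416.67 → 417.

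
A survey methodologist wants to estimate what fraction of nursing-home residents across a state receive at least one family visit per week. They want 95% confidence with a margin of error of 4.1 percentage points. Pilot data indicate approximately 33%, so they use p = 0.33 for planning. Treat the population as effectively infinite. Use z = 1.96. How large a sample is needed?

With p = 0.33, p(1−p) = 0.2211.
n = z²·p(1−p)/E² = 1.96² × 0.2211 / 0.041² = 3.8416 × 0.2211 / 0.001681 ≈ 505.28.
Rounding up gives n = 506.

506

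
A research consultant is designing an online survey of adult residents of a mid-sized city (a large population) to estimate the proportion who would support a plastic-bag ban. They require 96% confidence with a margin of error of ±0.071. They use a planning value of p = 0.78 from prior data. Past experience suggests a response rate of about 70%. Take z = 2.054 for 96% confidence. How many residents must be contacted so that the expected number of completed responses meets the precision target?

Completed interviews needed: n₀ = 2.054² × 0.1716 / 0.071² ≈ 143.62 → 144.
At a 70% response rate, contacts needed = 144 / 0.70 ≈ 205.71 → 206.

206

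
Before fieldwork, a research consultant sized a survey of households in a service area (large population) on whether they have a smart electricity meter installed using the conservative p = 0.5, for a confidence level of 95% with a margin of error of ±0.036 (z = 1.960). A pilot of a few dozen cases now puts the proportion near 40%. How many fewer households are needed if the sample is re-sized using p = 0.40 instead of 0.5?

30

Conservative (p = 0.5): n = 1.960² × 0.25 / 0.036² ≈ 741.05 → 742.
Using p = 0.40: p(1−p) = 0.2400, so n = 1.960² × 0.2400 / 0.036² ≈ 711.41 → 712.
Reduction: 742 − 712 = 30.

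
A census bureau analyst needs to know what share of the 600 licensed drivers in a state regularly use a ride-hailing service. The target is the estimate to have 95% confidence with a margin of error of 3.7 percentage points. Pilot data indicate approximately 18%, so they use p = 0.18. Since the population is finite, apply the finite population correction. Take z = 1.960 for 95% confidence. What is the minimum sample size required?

Unadjusted: n₀ = 1.960² × 0.18 × 0.82 / 0.037² ≈ 414.19, so n₀ = 415.
Finite population correction with N = 600: n = n₀ / (1 + (n₀−1)/N) = 415 / (1 + 414/600) = 415 / 1.6900 ≈ 245.56.
Rounding up, n = 246.

246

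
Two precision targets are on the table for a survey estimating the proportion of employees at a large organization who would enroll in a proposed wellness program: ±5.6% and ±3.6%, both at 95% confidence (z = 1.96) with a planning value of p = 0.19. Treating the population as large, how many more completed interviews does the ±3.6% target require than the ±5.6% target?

268

At ±5.6%: n = 1.96² × 0.1539 / 0.056² ≈ 188.53 → 189.
At ±3.6%: n = 1.96² × 0.1539 / 0.036² ≈ 456.19 → 457.
Additional respondents: 457 − 189 = 268.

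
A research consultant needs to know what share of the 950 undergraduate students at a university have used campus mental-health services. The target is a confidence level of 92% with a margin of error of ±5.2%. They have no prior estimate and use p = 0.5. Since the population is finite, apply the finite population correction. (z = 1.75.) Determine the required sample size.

219

Unadjusted: n₀ = 1.75² × 0.50 × 0.50 / 0.052² ≈ 283.15, so n₀ = 284.
Finite population correction with N = 950: n = n₀ / (1 + (n₀−1)/N) = 284 / (1 + 283/950) = 284 / 1.2979 ≈ 218.82.
Rounding up, n = 219.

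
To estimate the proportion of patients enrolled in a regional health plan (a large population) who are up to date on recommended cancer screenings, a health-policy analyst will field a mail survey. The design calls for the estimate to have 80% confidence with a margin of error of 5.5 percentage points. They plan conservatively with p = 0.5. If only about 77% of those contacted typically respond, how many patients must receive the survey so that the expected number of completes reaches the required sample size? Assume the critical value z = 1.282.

Completed interviews needed: n₀ = 1.282² × 0.2500 / 0.055² ≈ 135.83 → 136.
At a 77% response rate, contacts needed = 136 / 0.77 ≈ 176.62 → 177.

177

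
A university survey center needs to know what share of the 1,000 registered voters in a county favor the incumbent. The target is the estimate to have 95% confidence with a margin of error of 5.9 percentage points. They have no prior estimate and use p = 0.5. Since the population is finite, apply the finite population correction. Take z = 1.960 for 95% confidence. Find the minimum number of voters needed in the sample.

217

Unadjusted: n₀ = 1.960² × 0.50 × 0.50 / 0.059² ≈ 275.90, so n₀ = 276.
Finite population correction with N = 1,000: n = n₀ / (1 + (n₀−1)/N) = 276 / (1 + 275/1000) = 276 / 1.2750 ≈ 216.47.
Rounding up, n = 217.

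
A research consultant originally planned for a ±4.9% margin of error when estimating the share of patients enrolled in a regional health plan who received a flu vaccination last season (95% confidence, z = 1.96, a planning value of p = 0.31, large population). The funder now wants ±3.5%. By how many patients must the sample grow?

328

At ±4.9%: n = 1.96² × 0.2139 / 0.049² ≈ 342.24 → 343.
At ±3.5%: n = 1.96² × 0.2139 / 0.035² ≈ 670.79 → 671.
Additional respondents: 671 − 343 = 328.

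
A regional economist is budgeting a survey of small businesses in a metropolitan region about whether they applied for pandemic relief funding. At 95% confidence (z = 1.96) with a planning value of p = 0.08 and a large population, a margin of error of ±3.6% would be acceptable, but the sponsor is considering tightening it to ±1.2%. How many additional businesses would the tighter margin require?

At ±3.6%: n = 1.96² × 0.0736 / 0.036² ≈ 218.16 → 219.
At ±1.2%: n = 1.96² × 0.0736 / 0.012² ≈ 1963.48 → 1964.
Additional respondents: 1964 − 219 = 1745.

1745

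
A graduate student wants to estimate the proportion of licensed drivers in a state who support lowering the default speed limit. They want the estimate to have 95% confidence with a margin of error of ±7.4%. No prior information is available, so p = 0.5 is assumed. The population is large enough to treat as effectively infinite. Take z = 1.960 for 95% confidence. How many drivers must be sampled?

With p = 0.5, p(1−p) = 0.25.
n = z²·p(1−p)/E² = 1.960² × 0.2500 / 0.074² = 3.8416 × 0.2500 / 0.005476 ≈ 175.38.
Rounding up gives n = 176.

176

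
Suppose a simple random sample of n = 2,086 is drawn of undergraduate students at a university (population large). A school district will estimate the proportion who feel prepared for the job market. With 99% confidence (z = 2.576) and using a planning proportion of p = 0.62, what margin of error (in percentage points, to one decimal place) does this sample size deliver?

SE(p̂) = √[p(1−p)/n] = √[0.2356/2086] = 0.01063.
E = z × SE = 2.576 × 0.01063 = 0.02738, or 2.7 percentage points.

2.7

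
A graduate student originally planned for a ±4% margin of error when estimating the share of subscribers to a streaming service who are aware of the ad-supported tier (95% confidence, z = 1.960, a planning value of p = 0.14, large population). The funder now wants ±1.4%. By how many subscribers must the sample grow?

2070

At ±4%: n = 1.960² × 0.1204 / 0.040² ≈ 289.08 → 290.
At ±1.4%: n = 1.960² × 0.1204 / 0.014² ≈ 2359.84 → 2360.
Additional respondents: 2360 − 290 = 2070.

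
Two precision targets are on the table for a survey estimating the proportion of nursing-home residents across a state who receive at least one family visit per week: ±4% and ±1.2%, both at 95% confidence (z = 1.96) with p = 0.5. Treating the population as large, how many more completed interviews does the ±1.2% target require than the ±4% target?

At ±4%: n = 1.96² × 0.2500 / 0.040² ≈ 600.25 → 601.
At ±1.2%: n = 1.96² × 0.2500 / 0.012² ≈ 6669.44 → 6670.
Additional respondents: 6670 − 601 = 6069.

6069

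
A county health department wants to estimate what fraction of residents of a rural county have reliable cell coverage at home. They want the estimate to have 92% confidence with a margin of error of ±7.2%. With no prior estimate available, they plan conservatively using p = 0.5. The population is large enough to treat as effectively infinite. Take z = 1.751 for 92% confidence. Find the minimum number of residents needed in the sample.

148

With p = 0.5, p(1−p) = 0.25.
n = z²·p(1−p)/E² = 1.751² × 0.2500 / 0.072² = 3.0660 × 0.2500 / 0.005184 ≈ 147.86.
Rounding up gives n = 148.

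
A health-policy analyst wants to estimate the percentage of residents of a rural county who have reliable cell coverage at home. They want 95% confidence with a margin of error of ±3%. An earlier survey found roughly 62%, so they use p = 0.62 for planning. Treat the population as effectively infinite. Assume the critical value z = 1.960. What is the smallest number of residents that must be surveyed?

1006

With p = 0.62, p(1−p) = 0.2356.
n = z²·p(1−p)/E² = 1.960² × 0.2356 / 0.030² = 3.8416 × 0.2356 / 0.000900 ≈ 1005.65.
Rounding up gives n = 1006.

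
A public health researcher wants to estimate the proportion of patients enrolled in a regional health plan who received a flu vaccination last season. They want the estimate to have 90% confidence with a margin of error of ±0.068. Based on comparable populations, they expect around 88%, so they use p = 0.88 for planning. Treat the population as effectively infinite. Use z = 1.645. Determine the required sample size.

62

With p = 0.88, p(1−p) = 0.1056.
n = z²·p(1−p)/E² = 1.645² × 0.1056 / 0.068² = 2.7060 × 0.1056 / 0.004624 ≈ 61.80.
Rounding up gives n = 62.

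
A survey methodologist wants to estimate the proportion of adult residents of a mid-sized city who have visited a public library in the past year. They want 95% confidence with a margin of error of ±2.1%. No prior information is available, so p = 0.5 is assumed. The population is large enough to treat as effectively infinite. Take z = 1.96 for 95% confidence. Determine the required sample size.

With p = 0.5, p(1−p) = 0.25.
n = z²·p(1−p)/E² = 1.96² × 0.2500 / 0.021² = 3.8416 × 0.2500 / 0.000441 ≈ 2177.78.
Rounding up gives n = 2178.

2178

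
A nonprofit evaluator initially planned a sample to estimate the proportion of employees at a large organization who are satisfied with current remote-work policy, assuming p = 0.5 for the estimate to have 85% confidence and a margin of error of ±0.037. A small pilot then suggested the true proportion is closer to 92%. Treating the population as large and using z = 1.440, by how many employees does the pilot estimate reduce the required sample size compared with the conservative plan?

Conservative (p = 0.5): n = 1.440² × 0.25 / 0.037² ≈ 378.67 → 379.
Using p = 0.92: p(1−p) = 0.0736, so n = 1.440² × 0.0736 / 0.037² ≈ 111.48 → 112.
Reduction: 379 − 112 = 267.

267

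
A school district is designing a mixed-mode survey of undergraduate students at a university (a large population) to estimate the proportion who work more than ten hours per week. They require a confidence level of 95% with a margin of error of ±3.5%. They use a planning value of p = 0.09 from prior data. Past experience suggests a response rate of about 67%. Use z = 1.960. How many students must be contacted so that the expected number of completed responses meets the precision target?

384

Completed interviews needed: n₀ = 1.960² × 0.0819 / 0.035² ≈ 256.84 → 257.
At a 67% response rate, contacts needed = 257 / 0.67 ≈ 383.58 → 384.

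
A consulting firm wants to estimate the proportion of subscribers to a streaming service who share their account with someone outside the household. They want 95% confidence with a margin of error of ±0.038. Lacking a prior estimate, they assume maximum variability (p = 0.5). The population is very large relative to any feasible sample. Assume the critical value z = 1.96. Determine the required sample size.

666

With p = 0.5, p(1−p) = 0.25.
n = z²·p(1−p)/E² = 1.96² × 0.2500 / 0.038² = 3.8416 × 0.2500 / 0.001444 ≈ 665.10.
Rounding up gives n = 666.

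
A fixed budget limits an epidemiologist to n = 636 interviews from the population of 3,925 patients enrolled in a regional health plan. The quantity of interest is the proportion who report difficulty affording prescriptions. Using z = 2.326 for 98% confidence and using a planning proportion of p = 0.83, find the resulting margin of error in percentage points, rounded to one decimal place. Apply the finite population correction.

3.2

Finite-population factor: (N−n)/(N−1) = (3925−636)/(3925−1) = 0.8382.
SE(p̂) = √[p(1−p)/n · (N−n)/(N−1)] = √[0.1411/636 × 0.8382] = 0.01364.
E = z × SE = 2.326 × 0.01364 = 0.03172 ≈ 3.2 percentage points.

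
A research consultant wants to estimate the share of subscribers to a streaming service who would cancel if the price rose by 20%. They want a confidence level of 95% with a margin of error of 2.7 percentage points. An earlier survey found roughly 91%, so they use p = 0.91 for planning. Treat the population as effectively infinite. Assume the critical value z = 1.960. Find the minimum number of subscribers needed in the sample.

With p = 0.91, p(1−p) = 0.0819.
n = z²·p(1−p)/E² = 1.960² × 0.0819 / 0.027² = 3.8416 × 0.0819 / 0.000729 ≈ 431.59.
Rounding up gives n = 432.

432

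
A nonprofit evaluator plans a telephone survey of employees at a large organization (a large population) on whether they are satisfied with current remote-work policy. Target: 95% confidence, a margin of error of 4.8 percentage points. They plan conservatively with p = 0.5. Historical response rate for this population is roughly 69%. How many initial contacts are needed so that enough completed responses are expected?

For 95% confidence, z = 1.960.
Completed interviews needed: n₀ = 1.960² × 0.2500 / 0.048² ≈ 416.84 → 417.
At a 69% response rate, contacts needed = 417 / 0.69 ≈ 604.35 → 605.

605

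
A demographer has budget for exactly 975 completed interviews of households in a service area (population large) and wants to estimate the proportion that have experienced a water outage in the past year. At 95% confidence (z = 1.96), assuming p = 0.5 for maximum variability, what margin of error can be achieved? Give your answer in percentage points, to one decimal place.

SE(p̂) = √[p(1−p)/n] = √[0.2500/975] = 0.01601.
E = z × SE = 1.96 × 0.01601 = 0.03139, or 3.1 percentage points.

3.1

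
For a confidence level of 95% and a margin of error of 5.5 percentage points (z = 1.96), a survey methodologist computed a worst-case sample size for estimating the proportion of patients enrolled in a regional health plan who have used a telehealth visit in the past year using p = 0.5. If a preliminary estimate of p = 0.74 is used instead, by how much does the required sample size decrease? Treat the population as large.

Conservative (p = 0.5): n = 1.96² × 0.25 / 0.055² ≈ 317.49 → 318.
Using p = 0.74: p(1−p) = 0.1924, so n = 1.96² × 0.1924 / 0.055² ≈ 244.34 → 245.
Reduction: 318 − 245 = 73.

73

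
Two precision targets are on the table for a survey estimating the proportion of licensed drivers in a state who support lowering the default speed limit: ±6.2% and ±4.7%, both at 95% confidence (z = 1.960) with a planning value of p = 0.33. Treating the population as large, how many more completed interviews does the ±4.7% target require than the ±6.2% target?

At ±6.2%: n = 1.960² × 0.2211 / 0.062² ≈ 220.96 → 221.
At ±4.7%: n = 1.960² × 0.2211 / 0.047² ≈ 384.51 → 385.
Additional respondents: 385 − 221 = 164.

164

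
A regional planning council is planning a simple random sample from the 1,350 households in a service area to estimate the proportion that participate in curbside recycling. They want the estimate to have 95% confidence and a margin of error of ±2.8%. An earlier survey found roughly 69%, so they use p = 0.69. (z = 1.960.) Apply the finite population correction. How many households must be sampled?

Unadjusted: n₀ = 1.960² × 0.69 × 0.31 / 0.028² ≈ 1048.11, so n₀ = 1049.
Finite population correction with N = 1,350: n = n₀ / (1 + (n₀−1)/N) = 1049 / (1 + 1048/1350) = 1049 / 1.7763 ≈ 590.55.
Rounding up, n = 591.

591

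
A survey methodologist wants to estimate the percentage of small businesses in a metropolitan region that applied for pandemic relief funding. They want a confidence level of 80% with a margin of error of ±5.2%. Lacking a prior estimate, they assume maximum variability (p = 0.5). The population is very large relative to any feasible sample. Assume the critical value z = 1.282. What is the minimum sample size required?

With p = 0.5, p(1−p) = 0.25.
n = z²·p(1−p)/E² = 1.282² × 0.2500 / 0.052² = 1.6435 × 0.2500 / 0.002704 ≈ 151.95.
Rounding up gives n = 152.

152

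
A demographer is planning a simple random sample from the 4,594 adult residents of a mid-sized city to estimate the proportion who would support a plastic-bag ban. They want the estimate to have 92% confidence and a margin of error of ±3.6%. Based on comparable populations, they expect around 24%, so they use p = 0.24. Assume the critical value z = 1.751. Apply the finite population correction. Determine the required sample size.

395

Unadjusted: n₀ = 1.751² × 0.24 × 0.76 / 0.036² ≈ 431.51, so n₀ = 432.
Finite population correction with N = 4,594: n = n₀ / (1 + (n₀−1)/N) = 432 / (1 + 431/4594) = 432 / 1.0938 ≈ 394.95.
Rounding up, n = 395.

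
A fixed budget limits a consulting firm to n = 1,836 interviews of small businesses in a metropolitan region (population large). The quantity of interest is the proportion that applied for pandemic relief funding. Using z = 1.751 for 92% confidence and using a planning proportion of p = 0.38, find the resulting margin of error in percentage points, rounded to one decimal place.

2.0

SE(p̂) = √[p(1−p)/n] = √[0.2356/1836] = 0.01133.
E = z × SE = 1.751 × 0.01133 = 0.01984, or 2.0 percentage points.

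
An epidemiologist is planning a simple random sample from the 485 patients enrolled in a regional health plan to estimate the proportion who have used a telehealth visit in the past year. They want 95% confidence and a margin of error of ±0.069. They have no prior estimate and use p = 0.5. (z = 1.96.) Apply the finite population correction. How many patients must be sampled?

143

Unadjusted: n₀ = 1.96² × 0.50 × 0.50 / 0.069² ≈ 201.72, so n₀ = 202.
Finite population correction with N = 485: n = n₀ / (1 + (n₀−1)/N) = 202 / (1 + 201/485) = 202 / 1.4144 ≈ 142.81.
Rounding up, n = 143.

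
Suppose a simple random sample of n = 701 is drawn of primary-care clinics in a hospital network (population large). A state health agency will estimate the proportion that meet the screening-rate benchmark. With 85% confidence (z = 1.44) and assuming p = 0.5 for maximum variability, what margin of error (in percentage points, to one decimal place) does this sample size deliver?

SE(p̂) = √[p(1−p)/n] = √[0.2500/701] = 0.01888.
E = z × SE = 1.44 × 0.01888 = 0.02719, or 2.7 percentage points.

2.7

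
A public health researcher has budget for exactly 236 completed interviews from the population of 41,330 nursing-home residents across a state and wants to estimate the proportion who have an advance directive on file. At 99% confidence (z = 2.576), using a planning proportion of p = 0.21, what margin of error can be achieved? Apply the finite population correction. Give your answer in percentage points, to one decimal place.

6.8

Finite-population factor: (N−n)/(N−1) = (41330−236)/(41330−1) = 0.9943.
SE(p̂) = √[p(1−p)/n · (N−n)/(N−1)] = √[0.1659/236 × 0.9943] = 0.02644.
E = z × SE = 2.576 × 0.02644 = 0.06810 ≈ 6.8 percentage points.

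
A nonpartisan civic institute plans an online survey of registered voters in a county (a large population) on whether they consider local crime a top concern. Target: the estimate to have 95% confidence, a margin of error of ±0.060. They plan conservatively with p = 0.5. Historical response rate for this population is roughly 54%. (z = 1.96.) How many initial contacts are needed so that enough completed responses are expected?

Completed interviews needed: n₀ = 1.96² × 0.2500 / 0.060² ≈ 266.78 → 267.
At a 54% response rate, contacts needed = 267 / 0.54 ≈ 494.44 → 495.

495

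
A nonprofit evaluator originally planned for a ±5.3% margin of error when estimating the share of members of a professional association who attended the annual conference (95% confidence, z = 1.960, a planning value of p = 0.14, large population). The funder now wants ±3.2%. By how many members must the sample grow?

At ±5.3%: n = 1.960² × 0.1204 / 0.053² ≈ 164.66 → 165.
At ±3.2%: n = 1.960² × 0.1204 / 0.032² ≈ 451.69 → 452.
Additional respondents: 452 − 165 = 287.

287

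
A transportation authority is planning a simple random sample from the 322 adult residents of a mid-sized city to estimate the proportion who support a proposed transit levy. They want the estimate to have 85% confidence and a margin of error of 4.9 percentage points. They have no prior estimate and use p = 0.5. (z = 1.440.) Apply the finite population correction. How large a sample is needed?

130

Unadjusted: n₀ = 1.440² × 0.50 × 0.50 / 0.049² ≈ 215.91, so n₀ = 216.
Finite population correction with N = 322: n = n₀ / (1 + (n₀−1)/N) = 216 / (1 + 215/322) = 216 / 1.6677 ≈ 129.52.
Rounding up, n = 130.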